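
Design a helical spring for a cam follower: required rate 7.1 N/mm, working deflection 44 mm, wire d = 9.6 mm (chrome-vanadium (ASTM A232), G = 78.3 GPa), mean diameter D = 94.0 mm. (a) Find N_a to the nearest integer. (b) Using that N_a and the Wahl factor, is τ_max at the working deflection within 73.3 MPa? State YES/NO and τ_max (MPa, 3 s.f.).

(a) 14 coils; (b) NO, τ_max = 97.7 MPa

N_a = Gd⁴/(8D³k) = (78.3×10³)(9.6⁴)/(8·94.0³·7.1) = 14.1 → N_a = 14
Actual rate k = Gd⁴/(8D³·14) = 7.149 N/mm
Working load F = kδ = 7.149·44 = 314.56 N
C = 94.0/9.6 = 9.7917; K_W = (4C−1)/(4C−4)+0.615/C = 1.1481
τ_max = K_W·8FD/(πd³) = 1.1481·85.104 = 97.71 MPa
τ_max > 73.3 MPa → exceeds allowable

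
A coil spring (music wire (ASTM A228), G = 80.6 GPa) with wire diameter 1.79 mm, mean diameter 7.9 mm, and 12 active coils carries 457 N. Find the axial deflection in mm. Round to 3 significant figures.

k = Gd⁴/(8D³N_a) = (80.6×10³)(1.79⁴)/(8·7.9³·12) = 17.482 N/mm
δ = F/k = 457 / 17.482 = 26.141 mm

26.1 mm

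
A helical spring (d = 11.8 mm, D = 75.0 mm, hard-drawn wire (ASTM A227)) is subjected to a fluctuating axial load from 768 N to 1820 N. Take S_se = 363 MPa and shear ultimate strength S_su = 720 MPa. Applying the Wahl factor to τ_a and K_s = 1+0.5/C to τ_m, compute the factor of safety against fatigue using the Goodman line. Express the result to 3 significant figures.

2.31

C = D/d = 75.0/11.8 = 6.3559; K_W = (4C−1)/(4C−4)+0.615/C = 1.2368; K_s = 1+0.5/C = 1.0787
F_a = (F_max−F_min)/2 = 526 N; F_m = (F_max+F_min)/2 = 1294 N
τ_a = K_W·8F_aD/(πd³) = 1.2368 × 61.142 = 75.62 MPa
τ_m = K_s·8F_mD/(πd³) = 1.0787 × 150.41 = 162.25 MPa
Goodman: 1/n_f = τ_a/S_se + τ_m/S_su = 75.62/363 + 162.25/720 = 0.20832 + 0.22534 = 0.43366
n_f = 1/0.43366 = 2.306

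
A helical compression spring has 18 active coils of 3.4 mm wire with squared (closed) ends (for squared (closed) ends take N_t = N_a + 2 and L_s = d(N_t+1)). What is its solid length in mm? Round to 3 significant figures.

71.4 mm

squared (closed) ends: N_t = N_a + 2 = 18 + 2 = 20
L_s = d·(N_t+1) = 3.4 × 21 = 71.4 mm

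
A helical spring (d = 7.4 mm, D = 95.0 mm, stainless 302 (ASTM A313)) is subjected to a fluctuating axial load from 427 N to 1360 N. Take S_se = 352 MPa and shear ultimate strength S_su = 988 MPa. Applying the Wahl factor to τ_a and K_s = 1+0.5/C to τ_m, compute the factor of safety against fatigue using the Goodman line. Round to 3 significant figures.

0.694

C = D/d = 95.0/7.4 = 12.8378; K_W = (4C−1)/(4C−4)+0.615/C = 1.1113; K_s = 1+0.5/C = 1.0389
F_a = (F_max−F_min)/2 = 466.5 N; F_m = (F_max+F_min)/2 = 893.5 N
τ_a = K_W·8F_aD/(πd³) = 1.1113 × 278.5 = 309.48 MPa
τ_m = K_s·8F_mD/(πd³) = 1.0389 × 533.41 = 554.19 MPa
Goodman: 1/n_f = τ_a/S_se + τ_m/S_su = 309.48/352 + 554.19/988 = 0.87921 + 0.56092 = 1.4401
n_f = 1/1.4401 = 0.6944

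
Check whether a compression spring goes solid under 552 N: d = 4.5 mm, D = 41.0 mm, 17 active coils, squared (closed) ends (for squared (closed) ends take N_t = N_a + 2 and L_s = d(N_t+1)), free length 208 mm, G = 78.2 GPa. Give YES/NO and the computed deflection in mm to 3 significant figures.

YES, δ = 161 mm

k = Gd⁴/(8D³N_a) = (78.2×10³)(4.5⁴)/(8·41.0³·17) = 3.4211 N/mm
N_t = 19; L_s = 4.5·20 = 90 mm; δ_solid = L₀ − L_s = 208 − 90 = 118 mm
δ = F/k = 552/3.4211 = 161.35 mm
δ ≥ δ_solid → spring goes solid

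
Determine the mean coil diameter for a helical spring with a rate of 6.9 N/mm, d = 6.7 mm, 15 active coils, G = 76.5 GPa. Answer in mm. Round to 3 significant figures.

57.1 mm

D = (Gd⁴/(8N_a·k))^(1/3) = (76.5×10³·6.7⁴/(8·15·6.9))^(1/3)
  = (186179)^(1/3) = 57.1010 mm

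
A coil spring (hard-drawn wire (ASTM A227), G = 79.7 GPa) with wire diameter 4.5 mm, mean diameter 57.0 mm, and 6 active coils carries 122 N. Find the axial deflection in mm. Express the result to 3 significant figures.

k = Gd⁴/(8D³N_a) = (79.7×10³)(4.5⁴)/(8·57.0³·6) = 3.6766 N/mm
δ = F/k = 122 / 3.6766 = 33.183 mm

33.2 mm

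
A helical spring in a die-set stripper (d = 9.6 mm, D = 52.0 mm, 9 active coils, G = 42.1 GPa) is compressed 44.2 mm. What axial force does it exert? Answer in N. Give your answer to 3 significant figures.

k = Gd⁴/(8D³N_a) = (42.1×10³)(9.6⁴)/(8·52.0³·9) = 35.32 N/mm
F = k·δ = 35.32 × 44.2 = 1561.2 N

1560 N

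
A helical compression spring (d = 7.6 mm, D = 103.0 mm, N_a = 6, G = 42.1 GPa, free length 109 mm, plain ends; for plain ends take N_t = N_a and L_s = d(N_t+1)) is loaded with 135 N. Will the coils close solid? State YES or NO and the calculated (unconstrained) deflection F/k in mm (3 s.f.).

k = Gd⁴/(8D³N_a) = (42.1×10³)(7.6⁴)/(8·103.0³·6) = 2.6778 N/mm
N_t = 6; L_s = 7.6·7 = 53.2 mm; δ_solid = L₀ − L_s = 109 − 53.2 = 55.8 mm
δ = F/k = 135/2.6778 = 50.414 mm
δ < δ_solid → spring does not go solid

NO, δ = 50.4 mm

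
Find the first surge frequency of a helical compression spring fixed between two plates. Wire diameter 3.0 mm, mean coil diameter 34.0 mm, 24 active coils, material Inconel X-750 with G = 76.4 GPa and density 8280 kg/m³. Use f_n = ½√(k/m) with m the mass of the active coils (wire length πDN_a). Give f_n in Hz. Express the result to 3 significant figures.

37.0 Hz

k = Gd⁴/(8D³N_a) = (76.4×10³)(3.0⁴)/(8·34.0³·24) = 0.82005 N/mm = 820.05 N/m
Wire length L = πDN_a = π·34.0·24 = 2563.5 mm
m = ρ·(πd²/4)·L = 8280 × 7.0686×10⁻⁶ m² × 2.5635 m = 0.15004 kg
f_n = ½√(k/m) = 0.5·√(820.05/0.15004) = 0.5·√(5465.6) = 36.965 Hz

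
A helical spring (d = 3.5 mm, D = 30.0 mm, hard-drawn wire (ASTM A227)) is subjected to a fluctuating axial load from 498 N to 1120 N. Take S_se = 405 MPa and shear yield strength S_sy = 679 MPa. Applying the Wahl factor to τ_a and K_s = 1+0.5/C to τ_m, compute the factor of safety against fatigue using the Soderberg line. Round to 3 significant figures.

C = D/d = 30.0/3.5 = 8.5714; K_W = (4C−1)/(4C−4)+0.615/C = 1.1708; K_s = 1+0.5/C = 1.0583
F_a = (F_max−F_min)/2 = 311 N; F_m = (F_max+F_min)/2 = 809 N
τ_a = K_W·8F_aD/(πd³) = 1.1708 × 554.14 = 648.79 MPa
τ_m = K_s·8F_mD/(πd³) = 1.0583 × 1441.5 = 1525.6 MPa
Soderberg: 1/n_f = τ_a/S_se + τ_m/S_sy = 648.79/405 + 1525.6/679 = 1.60195 + 2.24677 = 3.8487
n_f = 1/3.8487 = 0.2598

0.260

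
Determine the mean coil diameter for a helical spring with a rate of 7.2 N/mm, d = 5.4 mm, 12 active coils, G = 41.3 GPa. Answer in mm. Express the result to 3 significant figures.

D = (Gd⁴/(8N_a·k))^(1/3) = (41.3×10³·5.4⁴/(8·12·7.2))^(1/3)
  = (50806.7)^(1/3) = 37.0374 mm

37.0 mm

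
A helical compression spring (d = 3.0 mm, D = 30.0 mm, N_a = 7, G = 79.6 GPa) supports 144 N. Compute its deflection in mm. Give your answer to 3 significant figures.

33.8 mm

k = Gd⁴/(8D³N_a) = (79.6×10³)(3.0⁴)/(8·30.0³·7) = 4.2643 N/mm
δ = F/k = 144 / 4.2643 = 33.769 mm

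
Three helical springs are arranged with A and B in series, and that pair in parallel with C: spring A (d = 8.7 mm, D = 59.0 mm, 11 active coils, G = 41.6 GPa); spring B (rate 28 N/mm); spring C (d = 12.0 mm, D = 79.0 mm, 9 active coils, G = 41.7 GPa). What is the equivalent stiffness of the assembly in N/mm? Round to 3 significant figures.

33.3 N/mm

k_A = Gd⁴/(8D³N_a) = (41.6×10³)(8.7⁴)/(8·59.0³·11) = 13.187 N/mm
k_C = Gd⁴/(8D³N_a) = (41.7×10³)(12.0⁴)/(8·79.0³·9) = 24.358 N/mm
Springs A,B series: k_AB = 1/(1/13.187+1/28) = 8.9647 N/mm; parallel with C: k_eq = 8.9647+24.358 = 33.323 N/mm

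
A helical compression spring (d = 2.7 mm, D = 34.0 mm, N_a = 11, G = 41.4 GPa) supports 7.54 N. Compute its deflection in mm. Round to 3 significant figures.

k = Gd⁴/(8D³N_a) = (41.4×10³)(2.7⁴)/(8·34.0³·11) = 0.63612 N/mm
δ = F/k = 7.54 / 0.63612 = 11.853 mm

11.9 mm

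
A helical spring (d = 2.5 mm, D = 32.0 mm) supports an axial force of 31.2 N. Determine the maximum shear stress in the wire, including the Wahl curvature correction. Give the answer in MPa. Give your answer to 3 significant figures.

181 MPa

Spring index C = D/d = 32.0/2.5 = 12.8000
K_W = (4C−1)/(4C−4) + 0.615/C = 50.200/47.200 + 0.0480 = 1.1116
τ₀ = 8FD/(πd³) = 8·31.2·32.0/(π·2.5³) = 7987.2/49.087 = 162.71 MPa
τ_max = K·τ₀ = 1.1116 × 162.71 = 180.87 MPa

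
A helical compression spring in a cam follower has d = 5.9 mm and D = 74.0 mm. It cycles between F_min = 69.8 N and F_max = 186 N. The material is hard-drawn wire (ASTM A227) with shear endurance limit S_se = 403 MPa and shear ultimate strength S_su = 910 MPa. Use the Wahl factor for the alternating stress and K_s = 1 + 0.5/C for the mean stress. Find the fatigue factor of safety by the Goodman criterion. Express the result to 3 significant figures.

3.55

C = D/d = 74.0/5.9 = 12.5424; K_W = (4C−1)/(4C−4)+0.615/C = 1.1140; K_s = 1+0.5/C = 1.0399
F_a = (F_max−F_min)/2 = 58.1 N; F_m = (F_max+F_min)/2 = 127.9 N
τ_a = K_W·8F_aD/(πd³) = 1.1140 × 53.308 = 59.386 MPa
τ_m = K_s·8F_mD/(πd³) = 1.0399 × 117.35 = 122.03 MPa
Goodman: 1/n_f = τ_a/S_se + τ_m/S_su = 59.386/403 + 122.03/910 = 0.14736 + 0.13410 = 0.28146
n_f = 1/0.28146 = 3.553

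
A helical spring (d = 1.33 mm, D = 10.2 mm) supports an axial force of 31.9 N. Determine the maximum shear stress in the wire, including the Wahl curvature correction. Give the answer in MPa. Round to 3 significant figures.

Spring index C = D/d = 10.2/1.33 = 7.6692
K_W = (4C−1)/(4C−4) + 0.615/C = 29.677/26.677 + 0.0802 = 1.1926
τ₀ = 8FD/(πd³) = 8·31.9·10.2/(π·1.33³) = 2603.04/7.391 = 352.19 MPa
τ_max = K·τ₀ = 1.1926 × 352.19 = 420.04 MPa

420 MPa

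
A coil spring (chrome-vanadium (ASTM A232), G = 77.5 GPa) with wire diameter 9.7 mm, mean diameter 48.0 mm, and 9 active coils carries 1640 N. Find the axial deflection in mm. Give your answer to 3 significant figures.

19.0 mm

k = Gd⁴/(8D³N_a) = (77.5×10³)(9.7⁴)/(8·48.0³·9) = 86.165 N/mm
δ = F/k = 1640 / 86.165 = 19.033 mm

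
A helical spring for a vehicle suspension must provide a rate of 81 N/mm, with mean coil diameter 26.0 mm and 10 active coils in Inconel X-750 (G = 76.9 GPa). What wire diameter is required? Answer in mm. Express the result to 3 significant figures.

6.20 mm

d = (8D³N_a·k / G)^(1/4) = (8·26.0³·10·81 / (76.9×10³))^0.25
  = (1481)^0.25 = 6.2036 mm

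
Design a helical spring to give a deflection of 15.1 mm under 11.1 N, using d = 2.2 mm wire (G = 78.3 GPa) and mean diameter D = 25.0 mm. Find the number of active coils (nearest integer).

20

Required rate k = F/δ = 11.1/15.1 = 0.7351 N/mm
N_a = Gd⁴/(8D³k) = (78.3×10³ × 2.2⁴)/(8 × 25.0³ × 0.7351)
    = 1.83422e+06 / 91887.4 = 19.96 → 20 coils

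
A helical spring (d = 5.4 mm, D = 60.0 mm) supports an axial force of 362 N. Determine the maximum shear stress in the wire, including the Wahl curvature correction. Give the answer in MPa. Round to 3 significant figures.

Spring index C = D/d = 60.0/5.4 = 11.1111
K_W = (4C−1)/(4C−4) + 0.615/C = 43.444/40.444 + 0.0554 = 1.1295
τ₀ = 8FD/(πd³) = 8·362·60.0/(π·5.4³) = 173760/494.69 = 351.25 MPa
τ_max = K·τ₀ = 1.1295 × 351.25 = 396.75 MPa

397 MPa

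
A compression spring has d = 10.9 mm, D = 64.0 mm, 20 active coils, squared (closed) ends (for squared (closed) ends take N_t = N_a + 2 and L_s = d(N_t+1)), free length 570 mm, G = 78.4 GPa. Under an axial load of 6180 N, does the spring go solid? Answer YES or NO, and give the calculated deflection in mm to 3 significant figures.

k = Gd⁴/(8D³N_a) = (78.4×10³)(10.9⁴)/(8·64.0³·20) = 26.385 N/mm
N_t = 22; L_s = 10.9·23 = 250.7 mm; δ_solid = L₀ − L_s = 570 − 250.7 = 319.3 mm
δ = F/k = 6180/26.385 = 234.22 mm
δ < δ_solid → spring does not go solid

NO, δ = 234 mm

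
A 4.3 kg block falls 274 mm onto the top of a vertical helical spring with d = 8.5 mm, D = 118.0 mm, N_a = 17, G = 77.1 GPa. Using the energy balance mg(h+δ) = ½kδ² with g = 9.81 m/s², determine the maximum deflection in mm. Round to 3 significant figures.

139 mm

k = Gd⁴/(8D³N_a) = (77.1×10³)(8.5⁴)/(8·118.0³·17) = 1.8011 N/mm
W = mg = 4.3 × 9.81 = 42.183 N
½kδ² − Wδ − Wh = 0 → δ = (W + √(W² + 2kWh))/k
δ = (42.183 + √(1779.4 + 41635.4))/1.8011 = (42.183 + 208.36)/1.8011 = 139.1 mm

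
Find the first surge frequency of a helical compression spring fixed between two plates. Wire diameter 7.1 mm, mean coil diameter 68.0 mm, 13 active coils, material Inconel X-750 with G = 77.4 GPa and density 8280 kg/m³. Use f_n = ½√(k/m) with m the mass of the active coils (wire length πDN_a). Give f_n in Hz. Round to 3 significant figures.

40.6 Hz

k = Gd⁴/(8D³N_a) = (77.4×10³)(7.1⁴)/(8·68.0³·13) = 6.0147 N/mm = 6014.7 N/m
Wire length L = πDN_a = π·68.0·13 = 2777.2 mm
m = ρ·(πd²/4)·L = 8280 × 39.592×10⁻⁶ m² × 2.7772 m = 0.91041 kg
f_n = ½√(k/m) = 0.5·√(6014.7/0.91041) = 0.5·√(6606.6) = 40.64 Hz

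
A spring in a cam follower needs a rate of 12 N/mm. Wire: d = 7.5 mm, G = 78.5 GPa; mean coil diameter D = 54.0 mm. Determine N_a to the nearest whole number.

16

N_a = Gd⁴/(8D³k) = (78.5×10³ × 7.5⁴)/(8 × 54.0³ × 12)
    = 2.48379e+08 / 1.51165e+07 = 16.43 → 16 coils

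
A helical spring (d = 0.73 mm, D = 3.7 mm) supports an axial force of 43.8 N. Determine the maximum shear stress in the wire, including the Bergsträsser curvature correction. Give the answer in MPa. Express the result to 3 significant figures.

1370 MPa

Spring index C = D/d = 3.7/0.73 = 5.0685
K_B = (4C+2)/(4C−3) = 22.274/17.274 = 1.2895
τ₀ = 8FD/(πd³) = 8·43.8·3.7/(π·0.73³) = 1296.48/1.2221 = 1060.8 MPa
τ_max = K·τ₀ = 1.2895 × 1060.8 = 1367.9 MPa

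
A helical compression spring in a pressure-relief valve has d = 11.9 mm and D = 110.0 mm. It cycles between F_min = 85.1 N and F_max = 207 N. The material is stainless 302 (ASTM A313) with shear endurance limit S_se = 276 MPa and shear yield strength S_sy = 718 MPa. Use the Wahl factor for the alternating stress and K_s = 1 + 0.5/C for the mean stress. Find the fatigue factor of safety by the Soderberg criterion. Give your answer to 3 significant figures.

C = D/d = 110.0/11.9 = 9.2437; K_W = (4C−1)/(4C−4)+0.615/C = 1.1575; K_s = 1+0.5/C = 1.0541
F_a = (F_max−F_min)/2 = 60.95 N; F_m = (F_max+F_min)/2 = 146.05 N
τ_a = K_W·8F_aD/(πd³) = 1.1575 × 10.131 = 11.727 MPa
τ_m = K_s·8F_mD/(πd³) = 1.0541 × 24.277 = 25.59 MPa
Soderberg: 1/n_f = τ_a/S_se + τ_m/S_sy = 11.727/276 + 25.59/718 = 0.04249 + 0.03564 = 0.07813
n_f = 1/0.07813 = 12.8

12.8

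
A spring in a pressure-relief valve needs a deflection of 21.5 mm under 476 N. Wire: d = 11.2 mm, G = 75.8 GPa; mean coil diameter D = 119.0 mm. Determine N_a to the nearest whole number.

Required rate k = F/δ = 476/21.5 = 22.14 N/mm
N_a = Gd⁴/(8D³k) = (75.8×10³ × 11.2⁴)/(8 × 119.0³ × 22.14)
    = 1.19273e+09 / 2.98469e+08 = 3.996 → 4 coils

4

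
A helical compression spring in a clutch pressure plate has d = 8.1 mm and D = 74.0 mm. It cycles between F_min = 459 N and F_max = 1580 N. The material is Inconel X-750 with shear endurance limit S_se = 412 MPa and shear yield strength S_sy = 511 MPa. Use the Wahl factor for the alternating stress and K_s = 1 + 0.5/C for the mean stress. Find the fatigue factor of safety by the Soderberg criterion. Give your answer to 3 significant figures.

C = D/d = 74.0/8.1 = 9.1358; K_W = (4C−1)/(4C−4)+0.615/C = 1.1595; K_s = 1+0.5/C = 1.0547
F_a = (F_max−F_min)/2 = 560.5 N; F_m = (F_max+F_min)/2 = 1019.5 N
τ_a = K_W·8F_aD/(πd³) = 1.1595 × 198.74 = 230.44 MPa
τ_m = K_s·8F_mD/(πd³) = 1.0547 × 361.5 = 381.28 MPa
Soderberg: 1/n_f = τ_a/S_se + τ_m/S_sy = 230.44/412 + 381.28/511 = 0.55933 + 0.74615 = 1.3055
n_f = 1/1.3055 = 0.766

0.766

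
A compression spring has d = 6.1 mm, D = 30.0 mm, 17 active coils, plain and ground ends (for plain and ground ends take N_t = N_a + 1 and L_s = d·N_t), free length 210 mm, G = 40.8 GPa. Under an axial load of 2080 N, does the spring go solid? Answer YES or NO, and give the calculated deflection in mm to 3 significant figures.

k = Gd⁴/(8D³N_a) = (40.8×10³)(6.1⁴)/(8·30.0³·17) = 15.384 N/mm
N_t = 18; L_s = 6.1·18 = 109.8 mm; δ_solid = L₀ − L_s = 210 − 109.8 = 100.2 mm
δ = F/k = 2080/15.384 = 135.2 mm
δ ≥ δ_solid → spring goes solid

YES, δ = 135 mm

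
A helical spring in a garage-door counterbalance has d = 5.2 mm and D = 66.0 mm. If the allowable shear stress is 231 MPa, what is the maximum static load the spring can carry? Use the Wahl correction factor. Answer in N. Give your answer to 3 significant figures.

174 N

C = D/d = 66.0/5.2 = 12.6923
K_W = (4C−1)/(4C−4) + 0.615/C = 49.769/46.769 + 0.0485 = 1.1126
τ_max = K·8FD/(πd³) → F_max = τ_allow·πd³/(8DK)
F_max = 231·π·5.2³/(8·66.0·1.1126) = 1.0204e+05/587.45 = 173.7 N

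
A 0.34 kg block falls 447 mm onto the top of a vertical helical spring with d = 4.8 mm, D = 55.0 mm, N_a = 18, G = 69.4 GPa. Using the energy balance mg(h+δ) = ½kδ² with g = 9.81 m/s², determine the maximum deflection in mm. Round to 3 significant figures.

k = Gd⁴/(8D³N_a) = (69.4×10³)(4.8⁴)/(8·55.0³·18) = 1.5377 N/mm
W = mg = 0.34 × 9.81 = 3.3354 N
½kδ² − Wδ − Wh = 0 → δ = (W + √(W² + 2kWh))/k
δ = (3.3354 + √(11.125 + 4585.21))/1.5377 = (3.3354 + 67.796)/1.5377 = 46.258 mm

46.3 mm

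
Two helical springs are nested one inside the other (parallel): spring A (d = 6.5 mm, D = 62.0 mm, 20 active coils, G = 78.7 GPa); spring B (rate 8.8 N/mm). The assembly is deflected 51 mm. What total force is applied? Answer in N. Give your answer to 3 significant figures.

637 N

k_A = Gd⁴/(8D³N_a) = (78.7×10³)(6.5⁴)/(8·62.0³·20) = 3.6841 N/mm
Parallel: k_eq = 3.6841 + 8.8 = 12.484 N/mm
F = k_eq·δ = 12.484·51 = 636.69 N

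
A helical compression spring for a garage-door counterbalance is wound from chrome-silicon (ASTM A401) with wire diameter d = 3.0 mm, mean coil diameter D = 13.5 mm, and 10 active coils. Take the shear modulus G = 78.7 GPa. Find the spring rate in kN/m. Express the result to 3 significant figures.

k = Gd⁴/(8D³N_a) = (78.7×10³ × 3.0⁴) / (8 × 13.5³ × 10)
  = 6.3747e+06 / 196830 = 32.387 N/mm

32.4 kN/m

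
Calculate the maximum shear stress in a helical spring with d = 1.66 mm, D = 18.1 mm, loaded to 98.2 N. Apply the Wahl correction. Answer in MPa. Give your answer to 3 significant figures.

1120 MPa

Spring index C = D/d = 18.1/1.66 = 10.9036
K_W = (4C−1)/(4C−4) + 0.615/C = 42.614/39.614 + 0.0564 = 1.1321
τ₀ = 8FD/(πd³) = 8·98.2·18.1/(π·1.66³) = 14219.4/14.371 = 989.48 MPa
τ_max = K·τ₀ = 1.1321 × 989.48 = 1120.2 MPa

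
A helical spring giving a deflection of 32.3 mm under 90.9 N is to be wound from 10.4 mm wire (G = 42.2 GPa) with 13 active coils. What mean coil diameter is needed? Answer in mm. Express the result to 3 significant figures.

119 mm

Required rate k = F/δ = 90.9/32.3 = 2.8142 N/mm
D = (Gd⁴/(8N_a·k))^(1/3) = (42.2×10³·10.4⁴/(8·13·2.8142))^(1/3)
  = (1.68675e+06)^(1/3) = 119.0375 mm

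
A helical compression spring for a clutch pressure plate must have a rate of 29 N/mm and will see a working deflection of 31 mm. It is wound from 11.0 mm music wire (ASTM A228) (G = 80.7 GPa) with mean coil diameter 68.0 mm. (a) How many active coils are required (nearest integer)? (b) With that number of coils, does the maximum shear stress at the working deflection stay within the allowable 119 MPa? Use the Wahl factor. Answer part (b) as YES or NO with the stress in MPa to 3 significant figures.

(a) 16 coils; (b) NO, τ_max = 147 MPa

N_a = Gd⁴/(8D³k) = (80.7×10³)(11.0⁴)/(8·68.0³·29) = 16.2 → N_a = 16
Actual rate k = Gd⁴/(8D³·16) = 29.357 N/mm
Working load F = kδ = 29.357·31 = 910.06 N
C = 68.0/11.0 = 6.1818; K_W = (4C−1)/(4C−4)+0.615/C = 1.2442
τ_max = K_W·8FD/(πd³) = 1.2442·118.4 = 147.31 MPa
τ_max > 119 MPa → exceeds allowable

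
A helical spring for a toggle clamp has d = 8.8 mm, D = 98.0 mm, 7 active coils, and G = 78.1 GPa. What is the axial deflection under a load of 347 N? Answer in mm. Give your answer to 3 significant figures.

k = Gd⁴/(8D³N_a) = (78.1×10³)(8.8⁴)/(8·98.0³·7) = 8.8862 N/mm
δ = F/k = 347 / 8.8862 = 39.049 mm

39.0 mm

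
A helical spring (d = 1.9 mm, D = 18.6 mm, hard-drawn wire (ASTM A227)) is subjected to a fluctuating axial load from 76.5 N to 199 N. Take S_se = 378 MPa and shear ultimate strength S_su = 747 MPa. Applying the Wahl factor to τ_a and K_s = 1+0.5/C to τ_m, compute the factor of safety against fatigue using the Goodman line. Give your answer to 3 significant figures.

C = D/d = 18.6/1.9 = 9.7895; K_W = (4C−1)/(4C−4)+0.615/C = 1.1482; K_s = 1+0.5/C = 1.0511
F_a = (F_max−F_min)/2 = 61.25 N; F_m = (F_max+F_min)/2 = 137.75 N
τ_a = K_W·8F_aD/(πd³) = 1.1482 × 422.96 = 485.62 MPa
τ_m = K_s·8F_mD/(πd³) = 1.0511 × 951.23 = 999.81 MPa
Goodman: 1/n_f = τ_a/S_se + τ_m/S_su = 485.62/378 + 999.81/747 = 1.28471 + 1.33843 = 2.6231
n_f = 1/2.6231 = 0.3812

0.381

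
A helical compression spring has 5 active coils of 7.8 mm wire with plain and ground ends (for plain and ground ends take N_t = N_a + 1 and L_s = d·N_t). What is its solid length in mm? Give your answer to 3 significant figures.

46.8 mm

plain and ground ends: N_t = N_a + 1 = 5 + 1 = 6
L_s = d·N_t = 7.8 × 6 = 46.8 mm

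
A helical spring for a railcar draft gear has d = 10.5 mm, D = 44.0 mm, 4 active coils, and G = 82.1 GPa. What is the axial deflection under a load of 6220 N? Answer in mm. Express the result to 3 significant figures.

17.0 mm

k = Gd⁴/(8D³N_a) = (82.1×10³)(10.5⁴)/(8·44.0³·4) = 366.09 N/mm
δ = F/k = 6220 / 366.09 = 16.99 mm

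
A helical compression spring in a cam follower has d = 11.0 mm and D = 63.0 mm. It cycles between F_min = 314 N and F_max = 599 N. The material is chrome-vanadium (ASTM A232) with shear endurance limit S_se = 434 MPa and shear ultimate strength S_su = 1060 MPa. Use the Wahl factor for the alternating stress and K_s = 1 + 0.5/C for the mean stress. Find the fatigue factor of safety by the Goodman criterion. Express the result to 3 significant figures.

9.39

C = D/d = 63.0/11.0 = 5.7273; K_W = (4C−1)/(4C−4)+0.615/C = 1.2660; K_s = 1+0.5/C = 1.0873
F_a = (F_max−F_min)/2 = 142.5 N; F_m = (F_max+F_min)/2 = 456.5 N
τ_a = K_W·8F_aD/(πd³) = 1.2660 × 17.176 = 21.745 MPa
τ_m = K_s·8F_mD/(πd³) = 1.0873 × 55.023 = 59.826 MPa
Goodman: 1/n_f = τ_a/S_se + τ_m/S_su = 21.745/434 + 59.826/1060 = 0.05010 + 0.05644 = 0.10654
n_f = 1/0.10654 = 9.386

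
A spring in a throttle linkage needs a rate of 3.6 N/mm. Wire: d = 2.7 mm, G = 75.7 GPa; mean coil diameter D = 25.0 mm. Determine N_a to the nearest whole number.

N_a = Gd⁴/(8D³k) = (75.7×10³ × 2.7⁴)/(8 × 25.0³ × 3.6)
    = 4.02301e+06 / 450000 = 8.94 → 9 coils

9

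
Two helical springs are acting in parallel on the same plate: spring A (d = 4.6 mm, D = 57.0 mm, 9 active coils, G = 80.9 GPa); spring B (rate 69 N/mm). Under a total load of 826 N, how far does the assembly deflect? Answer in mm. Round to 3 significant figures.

11.5 mm

k_A = Gd⁴/(8D³N_a) = (80.9×10³)(4.6⁴)/(8·57.0³·9) = 2.7166 N/mm
Parallel: k_eq = 2.7166 + 69 = 71.717 N/mm
δ = F/k_eq = 826/71.717 = 11.518 mm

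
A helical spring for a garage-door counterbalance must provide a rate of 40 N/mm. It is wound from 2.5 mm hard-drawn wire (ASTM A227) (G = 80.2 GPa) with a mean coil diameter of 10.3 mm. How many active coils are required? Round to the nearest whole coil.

9

N_a = Gd⁴/(8D³k) = (80.2×10³ × 2.5⁴)/(8 × 10.3³ × 40)
    = 3.13281e+06 / 349673 = 8.959 → 9 coils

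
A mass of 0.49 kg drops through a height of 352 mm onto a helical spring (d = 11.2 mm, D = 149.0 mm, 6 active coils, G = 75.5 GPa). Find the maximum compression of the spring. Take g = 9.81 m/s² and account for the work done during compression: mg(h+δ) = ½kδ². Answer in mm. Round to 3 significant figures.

k = Gd⁴/(8D³N_a) = (75.5×10³)(11.2⁴)/(8·149.0³·6) = 7.482 N/mm
W = mg = 0.49 × 9.81 = 4.8069 N
½kδ² − Wδ − Wh = 0 → δ = (W + √(W² + 2kWh))/k
δ = (4.8069 + √(23.106 + 25319.6))/7.482 = (4.8069 + 159.19)/7.482 = 21.919 mm

21.9 mm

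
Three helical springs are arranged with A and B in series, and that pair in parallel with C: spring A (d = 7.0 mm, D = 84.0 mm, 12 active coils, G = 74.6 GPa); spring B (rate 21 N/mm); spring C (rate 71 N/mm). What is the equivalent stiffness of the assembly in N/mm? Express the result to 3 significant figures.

k_A = Gd⁴/(8D³N_a) = (74.6×10³)(7.0⁴)/(8·84.0³·12) = 3.1479 N/mm
Springs A,B series: k_AB = 1/(1/3.1479+1/21) = 2.7375 N/mm; parallel with C: k_eq = 2.7375+71 = 73.738 N/mm

73.7 N/mm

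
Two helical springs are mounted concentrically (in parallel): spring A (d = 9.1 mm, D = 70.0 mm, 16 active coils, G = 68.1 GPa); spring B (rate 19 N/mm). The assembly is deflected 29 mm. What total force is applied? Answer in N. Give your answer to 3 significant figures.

k_A = Gd⁴/(8D³N_a) = (68.1×10³)(9.1⁴)/(8·70.0³·16) = 10.637 N/mm
Parallel: k_eq = 10.637 + 19 = 29.637 N/mm
F = k_eq·δ = 29.637·29 = 859.47 N

859 N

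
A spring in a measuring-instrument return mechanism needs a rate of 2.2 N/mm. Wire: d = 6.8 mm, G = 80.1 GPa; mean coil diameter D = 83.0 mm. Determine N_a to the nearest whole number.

N_a = Gd⁴/(8D³k) = (80.1×10³ × 6.8⁴)/(8 × 83.0³ × 2.2)
    = 1.71265e+08 / 1.00635e+07 = 17.02 → 17 coils

17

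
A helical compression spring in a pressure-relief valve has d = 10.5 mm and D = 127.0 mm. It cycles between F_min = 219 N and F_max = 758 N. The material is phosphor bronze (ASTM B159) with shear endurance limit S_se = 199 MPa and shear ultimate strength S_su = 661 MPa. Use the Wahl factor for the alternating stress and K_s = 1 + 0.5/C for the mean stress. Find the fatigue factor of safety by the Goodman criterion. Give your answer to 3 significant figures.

C = D/d = 127.0/10.5 = 12.0952; K_W = (4C−1)/(4C−4)+0.615/C = 1.1184; K_s = 1+0.5/C = 1.0413
F_a = (F_max−F_min)/2 = 269.5 N; F_m = (F_max+F_min)/2 = 488.5 N
τ_a = K_W·8F_aD/(πd³) = 1.1184 × 75.29 = 84.207 MPa
τ_m = K_s·8F_mD/(πd³) = 1.0413 × 136.47 = 142.11 MPa
Goodman: 1/n_f = τ_a/S_se + τ_m/S_su = 84.207/199 + 142.11/661 = 0.42315 + 0.21500 = 0.63815
n_f = 1/0.63815 = 1.567

1.57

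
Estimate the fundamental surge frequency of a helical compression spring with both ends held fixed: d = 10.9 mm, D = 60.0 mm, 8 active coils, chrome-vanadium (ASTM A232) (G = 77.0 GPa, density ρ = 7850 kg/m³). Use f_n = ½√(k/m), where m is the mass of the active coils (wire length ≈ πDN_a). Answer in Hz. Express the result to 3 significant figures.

133 Hz

k = Gd⁴/(8D³N_a) = (77.0×10³)(10.9⁴)/(8·60.0³·8) = 78.625 N/mm = 78625 N/m
Wire length L = πDN_a = π·60.0·8 = 1508 mm
m = ρ·(πd²/4)·L = 7850 × 93.313×10⁻⁶ m² × 1.508 m = 1.1046 kg
f_n = ½√(k/m) = 0.5·√(78625/1.1046) = 0.5·√(71180) = 133.4 Hz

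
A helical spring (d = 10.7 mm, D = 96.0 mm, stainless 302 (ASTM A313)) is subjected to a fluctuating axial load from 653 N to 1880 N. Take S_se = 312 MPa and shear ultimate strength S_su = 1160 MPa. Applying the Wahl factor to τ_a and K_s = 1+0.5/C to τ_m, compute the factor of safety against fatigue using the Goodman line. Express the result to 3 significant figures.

1.46

C = D/d = 96.0/10.7 = 8.9720; K_W = (4C−1)/(4C−4)+0.615/C = 1.1626; K_s = 1+0.5/C = 1.0557
F_a = (F_max−F_min)/2 = 613.5 N; F_m = (F_max+F_min)/2 = 1266.5 N
τ_a = K_W·8F_aD/(πd³) = 1.1626 × 122.43 = 142.34 MPa
τ_m = K_s·8F_mD/(πd³) = 1.0557 × 252.73 = 266.82 MPa
Goodman: 1/n_f = τ_a/S_se + τ_m/S_su = 142.34/312 + 266.82/1160 = 0.45621 + 0.23002 = 0.68622
n_f = 1/0.68622 = 1.457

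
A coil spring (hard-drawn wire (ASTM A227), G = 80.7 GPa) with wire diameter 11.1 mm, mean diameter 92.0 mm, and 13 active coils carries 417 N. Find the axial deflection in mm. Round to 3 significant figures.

k = Gd⁴/(8D³N_a) = (80.7×10³)(11.1⁴)/(8·92.0³·13) = 15.128 N/mm
δ = F/k = 417 / 15.128 = 27.566 mm

27.6 mm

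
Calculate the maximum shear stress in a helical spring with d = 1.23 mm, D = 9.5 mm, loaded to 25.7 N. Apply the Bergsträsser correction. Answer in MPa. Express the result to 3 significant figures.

Spring index C = D/d = 9.5/1.23 = 7.7236
K_B = (4C+2)/(4C−3) = 32.894/27.894 = 1.1792
τ₀ = 8FD/(πd³) = 8·25.7·9.5/(π·1.23³) = 1953.2/5.8461 = 334.1 MPa
τ_max = K·τ₀ = 1.1792 × 334.1 = 393.99 MPa

394 MPa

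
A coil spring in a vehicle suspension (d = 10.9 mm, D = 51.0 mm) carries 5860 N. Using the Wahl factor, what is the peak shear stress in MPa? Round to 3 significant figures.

785 MPa

Spring index C = D/d = 51.0/10.9 = 4.6789
K_W = (4C−1)/(4C−4) + 0.615/C = 17.716/14.716 + 0.1314 = 1.3353
τ₀ = 8FD/(πd³) = 8·5860·51.0/(π·10.9³) = 2.39088e+06/4068.5 = 587.66 MPa
τ_max = K·τ₀ = 1.3353 × 587.66 = 784.71 MPa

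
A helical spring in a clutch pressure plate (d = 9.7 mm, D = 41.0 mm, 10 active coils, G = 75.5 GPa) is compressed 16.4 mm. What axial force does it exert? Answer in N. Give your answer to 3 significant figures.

k = Gd⁴/(8D³N_a) = (75.5×10³)(9.7⁴)/(8·41.0³·10) = 121.23 N/mm
F = k·δ = 121.23 × 16.4 = 1988.1 N

1990 N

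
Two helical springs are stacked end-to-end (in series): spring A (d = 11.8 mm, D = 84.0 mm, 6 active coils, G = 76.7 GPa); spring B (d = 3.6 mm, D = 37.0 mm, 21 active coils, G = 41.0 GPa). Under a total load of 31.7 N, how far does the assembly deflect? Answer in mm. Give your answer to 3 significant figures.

39.8 mm

k_A = Gd⁴/(8D³N_a) = (76.7×10³)(11.8⁴)/(8·84.0³·6) = 52.269 N/mm
k_B = Gd⁴/(8D³N_a) = (41.0×10³)(3.6⁴)/(8·37.0³·21) = 0.80924 N/mm
Series: 1/k_eq = 1/52.269 + 1/0.80924 = 1.2549; k_eq = 0.79691 N/mm
δ = F/k_eq = 31.7/0.79691 = 39.779 mm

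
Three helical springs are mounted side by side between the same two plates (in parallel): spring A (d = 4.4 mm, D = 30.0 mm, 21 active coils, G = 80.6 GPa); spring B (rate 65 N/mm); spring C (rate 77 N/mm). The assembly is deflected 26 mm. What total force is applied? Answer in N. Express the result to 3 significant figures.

3870 N

k_A = Gd⁴/(8D³N_a) = (80.6×10³)(4.4⁴)/(8·30.0³·21) = 6.66 N/mm
Parallel: k_eq = 6.66 + 65 + 77 = 148.66 N/mm
F = k_eq·δ = 148.66·26 = 3865.2 N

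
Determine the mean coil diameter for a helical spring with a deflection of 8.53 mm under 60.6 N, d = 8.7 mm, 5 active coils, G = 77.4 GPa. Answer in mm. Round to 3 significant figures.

116 mm

Required rate k = F/δ = 60.6/8.53 = 7.1043 N/mm
D = (Gd⁴/(8N_a·k))^(1/3) = (77.4×10³·8.7⁴/(8·5·7.1043))^(1/3)
  = (1.56039e+06)^(1/3) = 115.9876 mm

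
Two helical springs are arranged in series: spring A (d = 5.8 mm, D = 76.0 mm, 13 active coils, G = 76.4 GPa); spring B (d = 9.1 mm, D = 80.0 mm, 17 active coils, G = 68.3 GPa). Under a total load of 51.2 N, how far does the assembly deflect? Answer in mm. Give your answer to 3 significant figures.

k_A = Gd⁴/(8D³N_a) = (76.4×10³)(5.8⁴)/(8·76.0³·13) = 1.8938 N/mm
k_B = Gd⁴/(8D³N_a) = (68.3×10³)(9.1⁴)/(8·80.0³·17) = 6.7263 N/mm
Series: 1/k_eq = 1/1.8938 + 1/6.7263 = 0.67671; k_eq = 1.4777 N/mm
δ = F/k_eq = 51.2/1.4777 = 34.648 mm

34.6 mm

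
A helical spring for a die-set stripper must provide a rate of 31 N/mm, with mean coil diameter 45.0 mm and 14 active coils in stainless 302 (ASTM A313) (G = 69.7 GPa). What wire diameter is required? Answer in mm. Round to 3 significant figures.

d = (8D³N_a·k / G)^(1/4) = (8·45.0³·14·31 / (69.7×10³))^0.25
  = (4539.3)^0.25 = 8.2082 mm

8.21 mm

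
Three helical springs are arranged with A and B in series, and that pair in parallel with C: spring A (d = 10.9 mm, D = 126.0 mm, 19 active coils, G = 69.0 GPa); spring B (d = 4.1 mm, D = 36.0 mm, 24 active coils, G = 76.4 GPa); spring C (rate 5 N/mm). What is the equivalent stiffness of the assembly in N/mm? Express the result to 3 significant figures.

6.38 N/mm

k_A = Gd⁴/(8D³N_a) = (69.0×10³)(10.9⁴)/(8·126.0³·19) = 3.2033 N/mm
k_B = Gd⁴/(8D³N_a) = (76.4×10³)(4.1⁴)/(8·36.0³·24) = 2.41 N/mm
Springs A,B series: k_AB = 1/(1/3.2033+1/2.41) = 1.3753 N/mm; parallel with C: k_eq = 1.3753+5 = 6.3753 N/mm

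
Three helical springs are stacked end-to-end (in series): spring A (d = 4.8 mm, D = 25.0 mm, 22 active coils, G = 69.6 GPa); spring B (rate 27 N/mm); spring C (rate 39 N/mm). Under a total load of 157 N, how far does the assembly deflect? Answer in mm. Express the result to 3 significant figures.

21.5 mm

k_A = Gd⁴/(8D³N_a) = (69.6×10³)(4.8⁴)/(8·25.0³·22) = 13.435 N/mm
Series: 1/k_eq = 1/13.435 + 1/27 + 1/39 = 0.13711; k_eq = 7.2934 N/mm
δ = F/k_eq = 157/7.2934 = 21.526 mm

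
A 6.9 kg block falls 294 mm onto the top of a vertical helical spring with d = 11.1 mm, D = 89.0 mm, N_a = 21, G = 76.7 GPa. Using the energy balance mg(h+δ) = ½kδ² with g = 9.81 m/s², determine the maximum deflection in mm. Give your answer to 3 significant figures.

70.9 mm

k = Gd⁴/(8D³N_a) = (76.7×10³)(11.1⁴)/(8·89.0³·21) = 9.8312 N/mm
W = mg = 6.9 × 9.81 = 67.689 N
½kδ² − Wδ − Wh = 0 → δ = (W + √(W² + 2kWh))/k
δ = (67.689 + √(4581.8 + 391294))/9.8312 = (67.689 + 629.19)/9.8312 = 70.884 mm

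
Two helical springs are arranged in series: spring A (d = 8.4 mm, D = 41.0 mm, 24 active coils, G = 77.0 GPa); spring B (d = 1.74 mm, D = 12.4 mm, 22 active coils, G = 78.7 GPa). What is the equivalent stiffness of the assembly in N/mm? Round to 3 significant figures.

2.00 N/mm

k_A = Gd⁴/(8D³N_a) = (77.0×10³)(8.4⁴)/(8·41.0³·24) = 28.97 N/mm
k_B = Gd⁴/(8D³N_a) = (78.7×10³)(1.74⁴)/(8·12.4³·22) = 2.1498 N/mm
Series: 1/k_eq = 1/28.97 + 1/2.1498 = 0.49968; k_eq = 2.0013 N/mm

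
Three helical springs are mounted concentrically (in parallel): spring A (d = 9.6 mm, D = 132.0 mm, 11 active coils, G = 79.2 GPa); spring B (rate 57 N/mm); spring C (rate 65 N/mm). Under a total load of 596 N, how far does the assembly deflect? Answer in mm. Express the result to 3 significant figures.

k_A = Gd⁴/(8D³N_a) = (79.2×10³)(9.6⁴)/(8·132.0³·11) = 3.3236 N/mm
Parallel: k_eq = 3.3236 + 57 + 65 = 125.32 N/mm
δ = F/k_eq = 596/125.32 = 4.7557 mm

4.76 mm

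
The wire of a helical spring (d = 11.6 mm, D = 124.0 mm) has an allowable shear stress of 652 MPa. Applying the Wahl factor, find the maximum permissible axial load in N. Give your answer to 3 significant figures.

C = D/d = 124.0/11.6 = 10.6897
K_W = (4C−1)/(4C−4) + 0.615/C = 41.759/38.759 + 0.0575 = 1.1349
τ_max = K·8FD/(πd³) → F_max = τ_allow·πd³/(8DK)
F_max = 652·π·11.6³/(8·124.0·1.1349) = 3.1972e+06/1125.9 = 2839.8 N

2840 N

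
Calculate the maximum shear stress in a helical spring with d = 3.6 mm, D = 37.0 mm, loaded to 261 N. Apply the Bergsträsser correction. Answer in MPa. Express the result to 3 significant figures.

596 MPa

Spring index C = D/d = 37.0/3.6 = 10.2778
K_B = (4C+2)/(4C−3) = 43.111/38.111 = 1.1312
τ₀ = 8FD/(πd³) = 8·261·37.0/(π·3.6³) = 77256/146.57 = 527.08 MPa
τ_max = K·τ₀ = 1.1312 × 527.08 = 596.23 MPa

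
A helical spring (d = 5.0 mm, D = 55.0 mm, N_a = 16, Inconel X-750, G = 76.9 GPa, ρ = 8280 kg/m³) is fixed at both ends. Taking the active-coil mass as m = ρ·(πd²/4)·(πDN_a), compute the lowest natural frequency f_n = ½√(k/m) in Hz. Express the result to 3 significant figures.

k = Gd⁴/(8D³N_a) = (76.9×10³)(5.0⁴)/(8·55.0³·16) = 2.2569 N/mm = 2256.9 N/m
Wire length L = πDN_a = π·55.0·16 = 2764.6 mm
m = ρ·(πd²/4)·L = 8280 × 19.635×10⁻⁶ m² × 2.7646 m = 0.44946 kg
f_n = ½√(k/m) = 0.5·√(2256.9/0.44946) = 0.5·√(5021.3) = 35.431 Hz

35.4 Hz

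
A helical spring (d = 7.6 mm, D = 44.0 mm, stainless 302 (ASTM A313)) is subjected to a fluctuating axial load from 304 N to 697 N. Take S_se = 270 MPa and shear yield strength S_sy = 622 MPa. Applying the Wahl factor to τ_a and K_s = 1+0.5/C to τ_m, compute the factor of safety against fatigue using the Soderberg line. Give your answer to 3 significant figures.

C = D/d = 44.0/7.6 = 5.7895; K_W = (4C−1)/(4C−4)+0.615/C = 1.2628; K_s = 1+0.5/C = 1.0864
F_a = (F_max−F_min)/2 = 196.5 N; F_m = (F_max+F_min)/2 = 500.5 N
τ_a = K_W·8F_aD/(πd³) = 1.2628 × 50.155 = 63.337 MPa
τ_m = K_s·8F_mD/(πd³) = 1.0864 × 127.75 = 138.78 MPa
Soderberg: 1/n_f = τ_a/S_se + τ_m/S_sy = 63.337/270 + 138.78/622 = 0.23458 + 0.22312 = 0.4577
n_f = 1/0.4577 = 2.185

2.18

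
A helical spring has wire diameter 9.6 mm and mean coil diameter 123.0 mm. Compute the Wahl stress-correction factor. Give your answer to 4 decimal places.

1.1115

C = D/d = 123.0/9.6 = 12.8125
K_W = (4C−1)/(4C−4) + 0.615/C = 50.250/47.250 + 0.0480 = 1.1115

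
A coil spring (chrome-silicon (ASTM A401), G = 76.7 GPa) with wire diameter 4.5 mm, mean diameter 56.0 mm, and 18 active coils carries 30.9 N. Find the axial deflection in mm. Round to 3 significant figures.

k = Gd⁴/(8D³N_a) = (76.7×10³)(4.5⁴)/(8·56.0³·18) = 1.2437 N/mm
δ = F/k = 30.9 / 1.2437 = 24.845 mm

24.8 mm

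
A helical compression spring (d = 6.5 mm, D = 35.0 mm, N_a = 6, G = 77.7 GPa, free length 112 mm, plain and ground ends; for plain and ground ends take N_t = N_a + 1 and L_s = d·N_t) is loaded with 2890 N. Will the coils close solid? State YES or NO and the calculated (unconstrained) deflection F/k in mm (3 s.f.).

NO, δ = 42.9 mm

k = Gd⁴/(8D³N_a) = (77.7×10³)(6.5⁴)/(8·35.0³·6) = 67.395 N/mm
N_t = 7; L_s = 6.5·7 = 45.5 mm; δ_solid = L₀ − L_s = 112 − 45.5 = 66.5 mm
δ = F/k = 2890/67.395 = 42.881 mm
δ < δ_solid → spring does not go solid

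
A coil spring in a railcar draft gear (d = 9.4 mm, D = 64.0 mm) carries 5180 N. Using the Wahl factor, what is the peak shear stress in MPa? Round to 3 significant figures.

1240 MPa

Spring index C = D/d = 64.0/9.4 = 6.8085
K_W = (4C−1)/(4C−4) + 0.615/C = 26.234/23.234 + 0.0903 = 1.2194
τ₀ = 8FD/(πd³) = 8·5180·64.0/(π·9.4³) = 2.65216e+06/2609.4 = 1016.4 MPa
τ_max = K·τ₀ = 1.2194 × 1016.4 = 1239.5 MPa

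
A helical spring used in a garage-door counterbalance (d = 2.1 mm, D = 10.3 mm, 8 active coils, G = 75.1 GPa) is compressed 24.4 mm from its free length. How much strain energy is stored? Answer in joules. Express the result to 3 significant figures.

6.22 J

k = Gd⁴/(8D³N_a) = (75.1×10³)(2.1⁴)/(8·10.3³·8) = 20.885 N/mm
U = ½kδ² = 0.5 × 20.885 × 24.4² = 6216.9 N·mm = 6.2169 J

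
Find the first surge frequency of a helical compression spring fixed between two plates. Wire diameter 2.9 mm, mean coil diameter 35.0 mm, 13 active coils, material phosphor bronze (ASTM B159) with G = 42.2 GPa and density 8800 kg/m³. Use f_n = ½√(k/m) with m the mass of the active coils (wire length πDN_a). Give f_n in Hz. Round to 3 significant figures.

44.9 Hz

k = Gd⁴/(8D³N_a) = (42.2×10³)(2.9⁴)/(8·35.0³·13) = 0.66937 N/mm = 669.37 N/m
Wire length L = πDN_a = π·35.0·13 = 1429.4 mm
m = ρ·(πd²/4)·L = 8800 × 6.6052×10⁻⁶ m² × 1.4294 m = 0.083086 kg
f_n = ½√(k/m) = 0.5·√(669.37/0.083086) = 0.5·√(8056.3) = 44.879 Hz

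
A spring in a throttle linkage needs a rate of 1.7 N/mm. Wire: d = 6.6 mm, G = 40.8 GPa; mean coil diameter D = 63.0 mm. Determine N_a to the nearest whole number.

N_a = Gd⁴/(8D³k) = (40.8×10³ × 6.6⁴)/(8 × 63.0³ × 1.7)
    = 7.74169e+07 / 3.40064e+06 = 22.77 → 23 coils

23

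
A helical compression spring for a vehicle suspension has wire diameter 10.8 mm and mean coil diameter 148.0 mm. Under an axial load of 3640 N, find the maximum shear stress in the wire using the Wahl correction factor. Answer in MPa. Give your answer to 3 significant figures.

Spring index C = D/d = 148.0/10.8 = 13.7037
K_W = (4C−1)/(4C−4) + 0.615/C = 53.815/50.815 + 0.0449 = 1.1039
τ₀ = 8FD/(πd³) = 8·3640·148.0/(π·10.8³) = 4.30976e+06/3957.5 = 1089 MPa
τ_max = K·τ₀ = 1.1039 × 1089 = 1202.2 MPa

1200 MPa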